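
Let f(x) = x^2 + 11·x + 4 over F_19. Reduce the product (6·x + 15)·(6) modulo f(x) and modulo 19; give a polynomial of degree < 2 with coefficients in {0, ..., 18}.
a · b ≡ 17·x + 14 (mod f(x))

Multiply as integer polynomials: a · b = 36·x + 90. Reducing coefficients mod 19: a · b ≡ 17·x + 14. This already has degree < 2, so no reduction by f is needed. Hence a · b ≡ 17·x + 14 in F_19[x]/(f).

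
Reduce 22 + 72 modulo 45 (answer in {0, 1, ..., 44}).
4

Reduce the summands first: 72 ≡ 27 (mod 45), so 22 + 72 ≡ 22 + 27 (mod 45). 22 + 27 = 49; 49 = 1·45 + 4, so (22 + 72) mod 45 = 4.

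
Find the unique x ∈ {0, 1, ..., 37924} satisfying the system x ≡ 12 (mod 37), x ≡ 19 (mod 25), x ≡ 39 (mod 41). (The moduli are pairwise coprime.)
x ≡ 11519 (mod 37925); the representative in [0, 37925) is 11519

The moduli 37, 25, 41 are pairwise coprime, so by the CRT there is a unique solution mod 37·25·41 = 37925.
Solve by successive substitution. Start with x ≡ 12 (mod 37).
  Combine with x ≡ 19 (mod 25): write x = 12 + 37·t and require 12 + 37·t ≡ 19 (mod 25), i.e. 37·t ≡ 19 − 12 ≡ 7 (mod 25). Since 37^(−1) ≡ 23 (mod 25) (37 ≡ 12 (mod 25)), t ≡ 23·7 ≡ 11 (mod 25). So x ≡ 12 + 37·11 = 419 (mod 925).
  Combine with x ≡ 39 (mod 41): write x = 419 + 925·t and require 419 + 925·t ≡ 39 (mod 41), i.e. 925·t ≡ 39 − 419 ≡ 30 (mod 41). Since 925^(−1) ≡ 25 (mod 41) (925 ≡ 23 (mod 41)), t ≡ 25·30 ≡ 12 (mod 41). So x ≡ 419 + 925·12 = 11519 (mod 37925).
Unique solution in [0, 37925): x = 11519.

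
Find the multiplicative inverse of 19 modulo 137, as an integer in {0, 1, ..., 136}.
19^(−1) ≡ 101 (mod 137)

Apply the extended Euclidean algorithm to (137, 19), tracking rows (r, s, t) with s·137 + t·19 = r. Each division r_prev = q·r_cur + r_new produces the new row as (previous row) − q·(current row):
  row A: (137, 1, 0)   [1·137 + 0·19 = 137]
  row B: (19, 0, 1)   [0·137 + 1·19 = 19]
  137 = 7·19 + 4   → row C = row A − 7·row B = (4, 1, −7)   [check: 1·137 − 7·19 = 4]
  19 = 4·4 + 3   → row D = row B − 4·row C = (3, −4, 29)   [check: −4·137 + 29·19 = 3]
  4 = 1·3 + 1   → row E = row C − 1·row D = (1, 5, −36)   [check: 5·137 − 36·19 = 1]
  3 = 3·1 + 0   → remainder 0, stop. gcd = 1 (last nonzero row E).
The gcd is 1, so 19 is invertible mod 137. The last nonzero row gives 5·137 − 36·19 = 1, so t = −36. So 19^(−1) ≡ −36 ≡ 101 (mod 137). Verify: 19 · 101 = 1919 ≡ 1 (mod 137). ✓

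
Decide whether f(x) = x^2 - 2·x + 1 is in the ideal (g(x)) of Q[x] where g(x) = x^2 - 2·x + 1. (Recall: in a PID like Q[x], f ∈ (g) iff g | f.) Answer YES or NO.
YES

In Q[x] the ideal (g) consists of all multiples of g, so f ∈ (g) iff g | f, i.e. iff the remainder of f on division by g is 0. Divide f by g (g is monic, so eliminate the leading term of the running remainder at each step):
  leading term x^2: subtract (1)·g(x) = x^2 - 2·x + 1, leaving 0
The remainder is 0, so f(x) = g(x) · h(x) with h(x) = 1. Hence g | f, i.e. f ∈ (g).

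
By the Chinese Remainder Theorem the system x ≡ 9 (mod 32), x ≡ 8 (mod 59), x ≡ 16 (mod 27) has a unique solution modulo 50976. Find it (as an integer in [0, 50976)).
The moduli 32, 59, 27 are pairwise coprime, so by the CRT there is a unique solution mod 32·59·27 = 50976.
Solve by successive substitution. Start with x ≡ 9 (mod 32).
  Combine with x ≡ 8 (mod 59): write x = 9 + 32·t and require 9 + 32·t ≡ 8 (mod 59), i.e. 32·t ≡ 8 − 9 ≡ 58 (mod 59). Since 32^(−1) ≡ 24 (mod 59), t ≡ 24·58 ≡ 35 (mod 59). So x ≡ 9 + 32·35 = 1129 (mod 1888).
  Combine with x ≡ 16 (mod 27): write x = 1129 + 1888·t and require 1129 + 1888·t ≡ 16 (mod 27), i.e. 1888·t ≡ 16 − 1129 ≡ 21 (mod 27). Since 1888^(−1) ≡ 13 (mod 27) (1888 ≡ 25 (mod 27)), t ≡ 13·21 ≡ 3 (mod 27). So x ≡ 1129 + 1888·3 = 6793 (mod 50976).
Unique solution in [0, 50976): x = 6793.

Final answer: x ≡ 6793 (mod 50976); the representative in [0, 50976) is 6793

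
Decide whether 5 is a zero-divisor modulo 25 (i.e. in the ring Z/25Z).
YES

gcd(5, 25) = 5 > 1, so 5 is not a unit in Z/25Z. In Z/nZ every nonzero non-unit is a zero-divisor: explicitly, take b = 25/gcd = 5 ≠ 0 (mod 25); then 5·5 = 25 = 1·25, i.e. 5·5 ≡ 0 (mod 25). So 5 is a zero-divisor.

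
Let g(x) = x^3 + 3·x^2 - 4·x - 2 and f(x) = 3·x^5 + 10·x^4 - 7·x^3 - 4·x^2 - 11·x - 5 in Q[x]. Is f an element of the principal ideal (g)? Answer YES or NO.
NO

In Q[x] the ideal (g) consists of all multiples of g, so f ∈ (g) iff g | f, i.e. iff the remainder of f on division by g is 0. Divide f by g (g is monic, so eliminate the leading term of the running remainder at each step):
  leading term 3·x^5: subtract (3·x^2)·g(x) = 3·x^5 + 9·x^4 - 12·x^3 - 6·x^2, leaving x^4 + 5·x^3 + 2·x^2 - 11·x - 5
  leading term x^4: subtract (x)·g(x) = x^4 + 3·x^3 - 4·x^2 - 2·x, leaving 2·x^3 + 6·x^2 - 9·x - 5
  leading term 2·x^3: subtract (2)·g(x) = 2·x^3 + 6·x^2 - 8·x - 4, leaving -x - 1
The remainder r(x) = -x - 1 ≠ 0 (and deg r < deg g), so g ∤ f, i.e. f ∉ (g).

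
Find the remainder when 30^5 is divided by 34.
30

Use repeated squaring. Binary(5) = 101. Walk through the bits of the exponent 5 left-to-right: at each bit after the leading one, square the running value, then multiply by 30 if the bit is 1 (always reducing mod 34):
  bit 1 = 1 (leading): start with 30.
  bit 2 = 0: square 30^2 = 900 ≡ 16 (mod 34).
  bit 3 = 1: square 16^2 = 256 ≡ 18; bit is 1, so multiply 18·30 = 540 ≡ 30 (mod 34).
Final value: 30^5 ≡ 30 (mod 34).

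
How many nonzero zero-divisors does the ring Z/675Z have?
Z/675Z has 314 nonzero zero-divisors

In Z/675Z each nonzero element is either a unit (gcd with 675 is 1) or a zero-divisor (gcd > 1). The number of units is φ(675): factorise 675 = 3^3 · 5^2, so φ(675) = (3^3 − 3^2) · (5^2 − 5^1) = 18 · 20 = 360. The nonzero elements number 675 − 1 = 674. Hence the nonzero zero-divisors number 674 − 360 = 314.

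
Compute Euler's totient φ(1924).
φ(1924) = 864

φ is multiplicative, with φ(p^e) = p^e − p^(e−1). Factorise 1924 = 2^2 · 13 · 37. Then
  φ(1924) = (2^2 − 2^1) · (13 − 1) · (37 − 1) = 2 · 12 · 36 = 864.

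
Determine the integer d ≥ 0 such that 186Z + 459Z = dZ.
(186, 459) = (3); d = 3

In the PID Z, (a, b) is generated by gcd(a, b). Compute gcd(459, 186) with the extended Euclidean algorithm, tracking rows (r, s, t) with s·459 + t·186 = r:
  row A: (459, 1, 0)   [1·459 + 0·186 = 459]
  row B: (186, 0, 1)   [0·459 + 1·186 = 186]
  459 = 2·186 + 87   → row C = row A − 2·row B = (87, 1, −2)   [check: 1·459 − 2·186 = 87]
  186 = 2·87 + 12   → row D = row B − 2·row C = (12, −2, 5)   [check: −2·459 + 5·186 = 12]
  87 = 7·12 + 3   → row E = row C − 7·row D = (3, 15, −37)   [check: 15·459 − 37·186 = 3]
  12 = 4·3 + 0   → remainder 0, stop. gcd = 3 (last nonzero row E).
So gcd(186, 459) = 3, with Bézout identity 15·459 − 37·186 = 3. Containment (⊇): the Bézout identity exhibits 3 as an element of (186, 459), giving (3) ⊆ (186, 459). Containment (⊆): since 3 | 186 and 3 | 459 (186 = 3·62, 459 = 3·153), every Z-linear combination of 186 and 459 is divisible by 3, so (186, 459) ⊆ (3). Therefore (186, 459) = (3), d = 3.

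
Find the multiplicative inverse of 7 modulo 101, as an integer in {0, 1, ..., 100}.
Apply the extended Euclidean algorithm to (101, 7), tracking rows (r, s, t) with s·101 + t·7 = r. Each division r_prev = q·r_cur + r_new produces the new row as (previous row) − q·(current row):
  row A: (101, 1, 0)   [1·101 + 0·7 = 101]
  row B: (7, 0, 1)   [0·101 + 1·7 = 7]
  101 = 14·7 + 3   → row C = row A − 14·row B = (3, 1, −14)   [check: 1·101 − 14·7 = 3]
  7 = 2·3 + 1   → row D = row B − 2·row C = (1, −2, 29)   [check: −2·101 + 29·7 = 1]
  3 = 3·1 + 0   → remainder 0, stop. gcd = 1 (last nonzero row D).
The gcd is 1, so 7 is invertible mod 101. The last nonzero row gives −2·101 + 29·7 = 1, so t = 29. So 7^(−1) ≡ 29 (mod 101). Verify: 7 · 29 = 203 ≡ 1 (mod 101). ✓

Final answer: 7^(−1) ≡ 29 (mod 101)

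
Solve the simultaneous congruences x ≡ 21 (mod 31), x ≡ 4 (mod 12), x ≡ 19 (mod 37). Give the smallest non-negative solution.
x ≡ 796 (mod 13764); the representative in [0, 13764) is 796

The moduli 31, 12, 37 are pairwise coprime, so by the CRT there is a unique solution mod 31·12·37 = 13764.
Solve by successive substitution. Start with x ≡ 21 (mod 31).
  Combine with x ≡ 4 (mod 12): write x = 21 + 31·t and require 21 + 31·t ≡ 4 (mod 12), i.e. 31·t ≡ 4 − 21 ≡ 7 (mod 12). Since 31^(−1) ≡ 7 (mod 12) (31 ≡ 7 (mod 12)), t ≡ 7·7 ≡ 1 (mod 12). So x ≡ 21 + 31·1 = 52 (mod 372).
  Combine with x ≡ 19 (mod 37): write x = 52 + 372·t and require 52 + 372·t ≡ 19 (mod 37), i.e. 372·t ≡ 19 − 52 ≡ 4 (mod 37). Since 372^(−1) ≡ 19 (mod 37) (372 ≡ 2 (mod 37)), t ≡ 19·4 ≡ 2 (mod 37). So x ≡ 52 + 372·2 = 796 (mod 13764).
Unique solution in [0, 13764): x = 796.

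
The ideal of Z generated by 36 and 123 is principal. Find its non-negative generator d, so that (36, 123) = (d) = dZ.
(36, 123) = (3); d = 3

In the PID Z, (a, b) is generated by gcd(a, b). Compute gcd(123, 36) with the extended Euclidean algorithm, tracking rows (r, s, t) with s·123 + t·36 = r:
  row A: (123, 1, 0)   [1·123 + 0·36 = 123]
  row B: (36, 0, 1)   [0·123 + 1·36 = 36]
  123 = 3·36 + 15   → row C = row A − 3·row B = (15, 1, −3)   [check: 1·123 − 3·36 = 15]
  36 = 2·15 + 6   → row D = row B − 2·row C = (6, −2, 7)   [check: −2·123 + 7·36 = 6]
  15 = 2·6 + 3   → row E = row C − 2·row D = (3, 5, −17)   [check: 5·123 − 17·36 = 3]
  6 = 2·3 + 0   → remainder 0, stop. gcd = 3 (last nonzero row E).
So gcd(36, 123) = 3, with Bézout identity 5·123 − 17·36 = 3. Containment (⊇): the Bézout identity exhibits 3 as an element of (36, 123), giving (3) ⊆ (36, 123). Containment (⊆): since 3 | 36 and 3 | 123 (36 = 3·12, 123 = 3·41), every Z-linear combination of 36 and 123 is divisible by 3, so (36, 123) ⊆ (3). Therefore (36, 123) = (3), d = 3.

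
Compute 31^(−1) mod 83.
Apply the extended Euclidean algorithm to (83, 31), tracking rows (r, s, t) with s·83 + t·31 = r. Each division r_prev = q·r_cur + r_new produces the new row as (previous row) − q·(current row):
  row A: (83, 1, 0)   [1·83 + 0·31 = 83]
  row B: (31, 0, 1)   [0·83 + 1·31 = 31]
  83 = 2·31 + 21   → row C = row A − 2·row B = (21, 1, −2)   [check: 1·83 − 2·31 = 21]
  31 = 1·21 + 10   → row D = row B − 1·row C = (10, −1, 3)   [check: −1·83 + 3·31 = 10]
  21 = 2·10 + 1   → row E = row C − 2·row D = (1, 3, −8)   [check: 3·83 − 8·31 = 1]
  10 = 10·1 + 0   → remainder 0, stop. gcd = 1 (last nonzero row E).
The gcd is 1, so 31 is invertible mod 83. The last nonzero row gives 3·83 − 8·31 = 1, so t = −8. So 31^(−1) ≡ −8 ≡ 75 (mod 83). Verify: 31 · 75 = 2325 ≡ 1 (mod 83). ✓

Final answer: 31^(−1) ≡ 75 (mod 83)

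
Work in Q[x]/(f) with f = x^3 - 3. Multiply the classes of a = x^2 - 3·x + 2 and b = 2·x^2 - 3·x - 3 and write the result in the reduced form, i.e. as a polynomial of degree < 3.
a · b ≡ 10·x^2 + 9·x - 33 (mod f(x))

First multiply in Q[x] without reducing: a · b = 2·x^4 - 9·x^3 + 10·x^2 + 3·x - 6. Now divide by f(x) = x^3 - 3, eliminating the leading term at each step:
  leading term 2·x^4: subtract (2·x)·f(x) = 2·x^4 - 6·x, leaving -9·x^3 + 10·x^2 + 9·x - 6
  leading term -9·x^3: subtract (-9)·f(x) = 27 - 9·x^3, leaving 10·x^2 + 9·x - 33
The degree is now < 3, so this is the remainder. Hence a · b ≡ 10·x^2 + 9·x - 33 in Q[x]/(f).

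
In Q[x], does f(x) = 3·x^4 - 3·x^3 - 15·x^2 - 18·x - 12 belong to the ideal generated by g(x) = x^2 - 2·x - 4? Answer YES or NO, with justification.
In Q[x] the ideal (g) consists of all multiples of g, so f ∈ (g) iff g | f, i.e. iff the remainder of f on division by g is 0. Divide f by g (g is monic, so eliminate the leading term of the running remainder at each step):
  leading term 3·x^4: subtract (3·x^2)·g(x) = 3·x^4 - 6·x^3 - 12·x^2, leaving 3·x^3 - 3·x^2 - 18·x - 12
  leading term 3·x^3: subtract (3·x)·g(x) = 3·x^3 - 6·x^2 - 12·x, leaving 3·x^2 - 6·x - 12
  leading term 3·x^2: subtract (3)·g(x) = 3·x^2 - 6·x - 12, leaving 0
The remainder is 0, so f(x) = g(x) · h(x) with h(x) = 3·x^2 + 3·x + 3. Hence g | f, i.e. f ∈ (g).

Final answer: YES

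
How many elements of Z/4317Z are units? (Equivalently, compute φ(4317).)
An element a ∈ Z/4317Z is a unit iff gcd(a, 4317) = 1, so the number of units is φ(4317). φ is multiplicative, with φ(p^e) = p^e − p^(e−1). Factorise 4317 = 3 · 1439. Then
  φ(4317) = (3 − 1) · (1439 − 1) = 2 · 1438 = 2876.

Final answer: Z/4317Z has φ(4317) = 2876 units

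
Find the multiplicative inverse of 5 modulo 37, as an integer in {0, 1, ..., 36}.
Apply the extended Euclidean algorithm to (37, 5), tracking rows (r, s, t) with s·37 + t·5 = r. Each division r_prev = q·r_cur + r_new produces the new row as (previous row) − q·(current row):
  row A: (37, 1, 0)   [1·37 + 0·5 = 37]
  row B: (5, 0, 1)   [0·37 + 1·5 = 5]
  37 = 7·5 + 2   → row C = row A − 7·row B = (2, 1, −7)   [check: 1·37 − 7·5 = 2]
  5 = 2·2 + 1   → row D = row B − 2·row C = (1, −2, 15)   [check: −2·37 + 15·5 = 1]
  2 = 2·1 + 0   → remainder 0, stop. gcd = 1 (last nonzero row D).
The gcd is 1, so 5 is invertible mod 37. The last nonzero row gives −2·37 + 15·5 = 1, so t = 15. So 5^(−1) ≡ 15 (mod 37). Verify: 5 · 15 = 75 ≡ 1 (mod 37). ✓

Final answer: 5^(−1) ≡ 15 (mod 37)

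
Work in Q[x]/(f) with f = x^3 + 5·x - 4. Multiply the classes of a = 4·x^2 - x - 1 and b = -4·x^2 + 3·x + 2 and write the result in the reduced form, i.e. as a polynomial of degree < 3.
a · b ≡ 89·x^2 - 149·x + 62 (mod f(x))

First multiply in Q[x] without reducing: a · b = -16·x^4 + 16·x^3 + 9·x^2 - 5·x - 2. Now divide by f(x) = x^3 + 5·x - 4, eliminating the leading term at each step:
  leading term -16·x^4: subtract (-16·x)·f(x) = -16·x^4 - 80·x^2 + 64·x, leaving 16·x^3 + 89·x^2 - 69·x - 2
  leading term 16·x^3: subtract (16)·f(x) = 16·x^3 + 80·x - 64, leaving 89·x^2 - 149·x + 62
The degree is now < 3, so this is the remainder. Hence a · b ≡ 89·x^2 - 149·x + 62 in Q[x]/(f).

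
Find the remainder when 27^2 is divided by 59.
21

Use repeated squaring. Binary(2) = 10. Walk through the bits of the exponent 2 left-to-right: at each bit after the leading one, square the running value, then multiply by 27 if the bit is 1 (always reducing mod 59):
  bit 1 = 1 (leading): start with 27.
  bit 2 = 0: square 27^2 = 729 ≡ 21 (mod 59).
Final value: 27^2 ≡ 21 (mod 59).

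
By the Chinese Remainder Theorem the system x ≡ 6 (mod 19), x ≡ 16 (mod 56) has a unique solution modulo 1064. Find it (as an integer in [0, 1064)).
x ≡ 576 (mod 1064); the representative in [0, 1064) is 576

The moduli 19, 56 are pairwise coprime, so by the CRT there is a unique solution mod 19·56 = 1064.
Solve by successive substitution. Start with x ≡ 6 (mod 19).
  Combine with x ≡ 16 (mod 56): write x = 6 + 19·t and require 6 + 19·t ≡ 16 (mod 56), i.e. 19·t ≡ 16 − 6 ≡ 10 (mod 56). Since 19^(−1) ≡ 3 (mod 56), t ≡ 3·10 ≡ 30 (mod 56). So x ≡ 6 + 19·30 = 576 (mod 1064).
Unique solution in [0, 1064): x = 576.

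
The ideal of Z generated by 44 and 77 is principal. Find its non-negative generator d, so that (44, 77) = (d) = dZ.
In the PID Z, (a, b) is generated by gcd(a, b). Compute gcd(77, 44) with the extended Euclidean algorithm, tracking rows (r, s, t) with s·77 + t·44 = r:
  row A: (77, 1, 0)   [1·77 + 0·44 = 77]
  row B: (44, 0, 1)   [0·77 + 1·44 = 44]
  77 = 1·44 + 33   → row C = row A − 1·row B = (33, 1, −1)   [check: 1·77 − 1·44 = 33]
  44 = 1·33 + 11   → row D = row B − 1·row C = (11, −1, 2)   [check: −1·77 + 2·44 = 11]
  33 = 3·11 + 0   → remainder 0, stop. gcd = 11 (last nonzero row D).
So gcd(44, 77) = 11, with Bézout identity −1·77 + 2·44 = 11. Containment (⊇): the Bézout identity exhibits 11 as an element of (44, 77), giving (11) ⊆ (44, 77). Containment (⊆): since 11 | 44 and 11 | 77 (44 = 11·4, 77 = 11·7), every Z-linear combination of 44 and 77 is divisible by 11, so (44, 77) ⊆ (11). Therefore (44, 77) = (11), d = 11.

Final answer: (44, 77) = (11); d = 11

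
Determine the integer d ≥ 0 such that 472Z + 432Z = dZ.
(472, 432) = (8); d = 8

In the PID Z, (a, b) is generated by gcd(a, b). Compute gcd(472, 432) with the extended Euclidean algorithm, tracking rows (r, s, t) with s·472 + t·432 = r:
  row A: (472, 1, 0)   [1·472 + 0·432 = 472]
  row B: (432, 0, 1)   [0·472 + 1·432 = 432]
  472 = 1·432 + 40   → row C = row A − 1·row B = (40, 1, −1)   [check: 1·472 − 1·432 = 40]
  432 = 10·40 + 32   → row D = row B − 10·row C = (32, −10, 11)   [check: −10·472 + 11·432 = 32]
  40 = 1·32 + 8   → row E = row C − 1·row D = (8, 11, −12)   [check: 11·472 − 12·432 = 8]
  32 = 4·8 + 0   → remainder 0, stop. gcd = 8 (last nonzero row E).
So gcd(472, 432) = 8, with Bézout identity 11·472 − 12·432 = 8. Containment (⊇): the Bézout identity exhibits 8 as an element of (472, 432), giving (8) ⊆ (472, 432). Containment (⊆): since 8 | 472 and 8 | 432 (472 = 8·59, 432 = 8·54), every Z-linear combination of 472 and 432 is divisible by 8, so (472, 432) ⊆ (8). Therefore (472, 432) = (8), d = 8.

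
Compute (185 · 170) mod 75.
25

Reduce the factors first: 185 ≡ 35, 170 ≡ 20 (mod 75), so 185 · 170 ≡ 35 · 20 (mod 75). 35 · 20 = 700. Dividing by 75: 700 = 9·75 + 25. So (185 · 170) mod 75 = 25.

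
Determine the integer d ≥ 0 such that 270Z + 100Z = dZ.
In the PID Z, (a, b) is generated by gcd(a, b). Compute gcd(270, 100) with the extended Euclidean algorithm, tracking rows (r, s, t) with s·270 + t·100 = r:
  row A: (270, 1, 0)   [1·270 + 0·100 = 270]
  row B: (100, 0, 1)   [0·270 + 1·100 = 100]
  270 = 2·100 + 70   → row C = row A − 2·row B = (70, 1, −2)   [check: 1·270 − 2·100 = 70]
  100 = 1·70 + 30   → row D = row B − 1·row C = (30, −1, 3)   [check: −1·270 + 3·100 = 30]
  70 = 2·30 + 10   → row E = row C − 2·row D = (10, 3, −8)   [check: 3·270 − 8·100 = 10]
  30 = 3·10 + 0   → remainder 0, stop. gcd = 10 (last nonzero row E).
So gcd(270, 100) = 10, with Bézout identity 3·270 − 8·100 = 10. Containment (⊇): the Bézout identity exhibits 10 as an element of (270, 100), giving (10) ⊆ (270, 100). Containment (⊆): since 10 | 270 and 10 | 100 (270 = 10·27, 100 = 10·10), every Z-linear combination of 270 and 100 is divisible by 10, so (270, 100) ⊆ (10). Therefore (270, 100) = (10), d = 10.

Final answer: (270, 100) = (10); d = 10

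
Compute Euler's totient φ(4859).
φ(4859) = 4704

φ is multiplicative, with φ(p^e) = p^e − p^(e−1). Factorise 4859 = 43 · 113. Then
  φ(4859) = (43 − 1) · (113 − 1) = 42 · 112 = 4704.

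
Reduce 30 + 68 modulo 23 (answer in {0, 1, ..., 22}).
6

Reduce the summands first: 30 ≡ 7, 68 ≡ 22 (mod 23), so 30 + 68 ≡ 7 + 22 (mod 23). 7 + 22 = 29; 29 = 1·23 + 6, so (30 + 68) mod 23 = 6.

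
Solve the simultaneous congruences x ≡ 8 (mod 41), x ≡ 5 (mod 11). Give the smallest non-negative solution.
x ≡ 49 (mod 451); the representative in [0, 451) is 49

The moduli 41, 11 are pairwise coprime, so by the CRT there is a unique solution mod 41·11 = 451.
Solve by successive substitution. Start with x ≡ 8 (mod 41).
  Combine with x ≡ 5 (mod 11): write x = 8 + 41·t and require 8 + 41·t ≡ 5 (mod 11), i.e. 41·t ≡ 5 − 8 ≡ 8 (mod 11). Since 41^(−1) ≡ 7 (mod 11) (41 ≡ 8 (mod 11)), t ≡ 7·8 ≡ 1 (mod 11). So x ≡ 8 + 41·1 = 49 (mod 451).
Unique solution in [0, 451): x = 49.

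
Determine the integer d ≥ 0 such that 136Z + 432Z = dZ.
In the PID Z, (a, b) is generated by gcd(a, b). Compute gcd(432, 136) with the extended Euclidean algorithm, tracking rows (r, s, t) with s·432 + t·136 = r:
  row A: (432, 1, 0)   [1·432 + 0·136 = 432]
  row B: (136, 0, 1)   [0·432 + 1·136 = 136]
  432 = 3·136 + 24   → row C = row A − 3·row B = (24, 1, −3)   [check: 1·432 − 3·136 = 24]
  136 = 5·24 + 16   → row D = row B − 5·row C = (16, −5, 16)   [check: −5·432 + 16·136 = 16]
  24 = 1·16 + 8   → row E = row C − 1·row D = (8, 6, −19)   [check: 6·432 − 19·136 = 8]
  16 = 2·8 + 0   → remainder 0, stop. gcd = 8 (last nonzero row E).
So gcd(136, 432) = 8, with Bézout identity 6·432 − 19·136 = 8. Containment (⊇): the Bézout identity exhibits 8 as an element of (136, 432), giving (8) ⊆ (136, 432). Containment (⊆): since 8 | 136 and 8 | 432 (136 = 8·17, 432 = 8·54), every Z-linear combination of 136 and 432 is divisible by 8, so (136, 432) ⊆ (8). Therefore (136, 432) = (8), d = 8.

Final answer: (136, 432) = (8); d = 8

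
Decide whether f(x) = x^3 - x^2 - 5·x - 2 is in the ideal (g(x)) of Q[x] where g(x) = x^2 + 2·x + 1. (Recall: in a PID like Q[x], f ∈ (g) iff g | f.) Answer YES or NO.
NO

In Q[x] the ideal (g) consists of all multiples of g, so f ∈ (g) iff g | f, i.e. iff the remainder of f on division by g is 0. Divide f by g (g is monic, so eliminate the leading term of the running remainder at each step):
  leading term x^3: subtract (x)·g(x) = x^3 + 2·x^2 + x, leaving -3·x^2 - 6·x - 2
  leading term -3·x^2: subtract (-3)·g(x) = -3·x^2 - 6·x - 3, leaving 1
The remainder r(x) = 1 ≠ 0 (and deg r < deg g), so g ∤ f, i.e. f ∉ (g).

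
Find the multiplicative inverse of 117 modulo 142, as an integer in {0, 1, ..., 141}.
Apply the extended Euclidean algorithm to (142, 117), tracking rows (r, s, t) with s·142 + t·117 = r. Each division r_prev = q·r_cur + r_new produces the new row as (previous row) − q·(current row):
  row A: (142, 1, 0)   [1·142 + 0·117 = 142]
  row B: (117, 0, 1)   [0·142 + 1·117 = 117]
  142 = 1·117 + 25   → row C = row A − 1·row B = (25, 1, −1)   [check: 1·142 − 1·117 = 25]
  117 = 4·25 + 17   → row D = row B − 4·row C = (17, −4, 5)   [check: −4·142 + 5·117 = 17]
  25 = 1·17 + 8   → row E = row C − 1·row D = (8, 5, −6)   [check: 5·142 − 6·117 = 8]
  17 = 2·8 + 1   → row F = row D − 2·row E = (1, −14, 17)   [check: −14·142 + 17·117 = 1]
  8 = 8·1 + 0   → remainder 0, stop. gcd = 1 (last nonzero row F).
The gcd is 1, so 117 is invertible mod 142. The last nonzero row gives −14·142 + 17·117 = 1, so t = 17. So 117^(−1) ≡ 17 (mod 142). Verify: 117 · 17 = 1989 ≡ 1 (mod 142). ✓

Final answer: 117^(−1) ≡ 17 (mod 142)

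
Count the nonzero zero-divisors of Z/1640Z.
In Z/1640Z each nonzero element is either a unit (gcd with 1640 is 1) or a zero-divisor (gcd > 1). The number of units is φ(1640): factorise 1640 = 2^3 · 5 · 41, so φ(1640) = (2^3 − 2^2) · (5 − 1) · (41 − 1) = 4 · 4 · 40 = 640. The nonzero elements number 1640 − 1 = 1639. Hence the nonzero zero-divisors number 1639 − 640 = 999.

Final answer: Z/1640Z has 999 nonzero zero-divisors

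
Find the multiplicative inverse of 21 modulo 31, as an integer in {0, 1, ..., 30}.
Apply the extended Euclidean algorithm to (31, 21), tracking rows (r, s, t) with s·31 + t·21 = r. Each division r_prev = q·r_cur + r_new produces the new row as (previous row) − q·(current row):
  row A: (31, 1, 0)   [1·31 + 0·21 = 31]
  row B: (21, 0, 1)   [0·31 + 1·21 = 21]
  31 = 1·21 + 10   → row C = row A − 1·row B = (10, 1, −1)   [check: 1·31 − 1·21 = 10]
  21 = 2·10 + 1   → row D = row B − 2·row C = (1, −2, 3)   [check: −2·31 + 3·21 = 1]
  10 = 10·1 + 0   → remainder 0, stop. gcd = 1 (last nonzero row D).
The gcd is 1, so 21 is invertible mod 31. The last nonzero row gives −2·31 + 3·21 = 1, so t = 3. So 21^(−1) ≡ 3 (mod 31). Verify: 21 · 3 = 63 ≡ 1 (mod 31). ✓

Final answer: 21^(−1) ≡ 3 (mod 31)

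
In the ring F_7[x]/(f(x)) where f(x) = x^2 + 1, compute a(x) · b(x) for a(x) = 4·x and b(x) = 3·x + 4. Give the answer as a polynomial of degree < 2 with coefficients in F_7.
Multiply as integer polynomials: a · b = 12·x^2 + 16·x. Reducing coefficients mod 7: a · b ≡ 5·x^2 + 2·x. Now divide by f(x) = x^2 + 1 in F_7[x], eliminating the leading term at each step:
  leading term 5·x^2: subtract (5)·f(x) = 5·x^2 + 5, leaving 2·x + 2 (coefficients mod 7)
The degree is now < 2, so this is the remainder. Hence a · b ≡ 2·x + 2 in F_7[x]/(f).

Final answer: a · b ≡ 2·x + 2 (mod f(x))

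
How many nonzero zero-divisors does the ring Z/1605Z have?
Z/1605Z has 756 nonzero zero-divisors

In Z/1605Z each nonzero element is either a unit (gcd with 1605 is 1) or a zero-divisor (gcd > 1). The number of units is φ(1605): factorise 1605 = 3 · 5 · 107, so φ(1605) = (3 − 1) · (5 − 1) · (107 − 1) = 2 · 4 · 106 = 848. The nonzero elements number 1605 − 1 = 1604. Hence the nonzero zero-divisors number 1604 − 848 = 756.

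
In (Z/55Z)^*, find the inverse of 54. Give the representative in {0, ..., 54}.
54^(−1) ≡ 54 (mod 55)

Apply the extended Euclidean algorithm to (55, 54), tracking rows (r, s, t) with s·55 + t·54 = r. Each division r_prev = q·r_cur + r_new produces the new row as (previous row) − q·(current row):
  row A: (55, 1, 0)   [1·55 + 0·54 = 55]
  row B: (54, 0, 1)   [0·55 + 1·54 = 54]
  55 = 1·54 + 1   → row C = row A − 1·row B = (1, 1, −1)   [check: 1·55 − 1·54 = 1]
  54 = 54·1 + 0   → remainder 0, stop. gcd = 1 (last nonzero row C).
The gcd is 1, so 54 is invertible mod 55. The last nonzero row gives 1·55 − 1·54 = 1, so t = −1. So 54^(−1) ≡ −1 ≡ 54 (mod 55). Verify: 54 · 54 = 2916 ≡ 1 (mod 55). ✓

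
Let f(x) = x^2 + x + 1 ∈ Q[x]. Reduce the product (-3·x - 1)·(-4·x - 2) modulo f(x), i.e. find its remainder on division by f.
a · b ≡ -2·x - 10 (mod f(x))

First multiply in Q[x] without reducing: a · b = 12·x^2 + 10·x + 2. Now divide by f(x) = x^2 + x + 1, eliminating the leading term at each step:
  leading term 12·x^2: subtract (12)·f(x) = 12·x^2 + 12·x + 12, leaving -2·x - 10
The degree is now < 2, so this is the remainder. Hence a · b ≡ -2·x - 10 in Q[x]/(f).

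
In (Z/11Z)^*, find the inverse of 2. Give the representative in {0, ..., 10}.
2^(−1) ≡ 6 (mod 11)

Apply the extended Euclidean algorithm to (11, 2), tracking rows (r, s, t) with s·11 + t·2 = r. Each division r_prev = q·r_cur + r_new produces the new row as (previous row) − q·(current row):
  row A: (11, 1, 0)   [1·11 + 0·2 = 11]
  row B: (2, 0, 1)   [0·11 + 1·2 = 2]
  11 = 5·2 + 1   → row C = row A − 5·row B = (1, 1, −5)   [check: 1·11 − 5·2 = 1]
  2 = 2·1 + 0   → remainder 0, stop. gcd = 1 (last nonzero row C).
The gcd is 1, so 2 is invertible mod 11. The last nonzero row gives 1·11 − 5·2 = 1, so t = −5. So 2^(−1) ≡ −5 ≡ 6 (mod 11). Verify: 2 · 6 = 12 ≡ 1 (mod 11). ✓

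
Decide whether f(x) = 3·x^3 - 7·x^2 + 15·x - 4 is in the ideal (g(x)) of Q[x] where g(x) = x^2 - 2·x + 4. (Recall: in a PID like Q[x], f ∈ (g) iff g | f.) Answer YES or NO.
NO

In Q[x] the ideal (g) consists of all multiples of g, so f ∈ (g) iff g | f, i.e. iff the remainder of f on division by g is 0. Divide f by g (g is monic, so eliminate the leading term of the running remainder at each step):
  leading term 3·x^3: subtract (3·x)·g(x) = 3·x^3 - 6·x^2 + 12·x, leaving -x^2 + 3·x - 4
  leading term -x^2: subtract (-1)·g(x) = -x^2 + 2·x - 4, leaving x
The remainder r(x) = x ≠ 0 (and deg r < deg g), so g ∤ f, i.e. f ∉ (g).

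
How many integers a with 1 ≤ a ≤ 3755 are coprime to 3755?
The number of a ∈ {1, ..., 3755} with gcd(a, 3755) = 1 is by definition Euler's totient φ(3755). φ is multiplicative, with φ(p^e) = p^e − p^(e−1). Factorise 3755 = 5 · 751. Then
  φ(3755) = (5 − 1) · (751 − 1) = 4 · 750 = 3000.
So there are 3000 such integers.

Final answer: 3000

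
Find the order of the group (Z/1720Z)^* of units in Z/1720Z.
|(Z/1720Z)^*| = 672

(Z/1720Z)^* consists of the classes a with gcd(a, 1720) = 1, so its order is φ(1720). φ is multiplicative, with φ(p^e) = p^e − p^(e−1). Factorise 1720 = 2^3 · 5 · 43. Then
  φ(1720) = (2^3 − 2^2) · (5 − 1) · (43 − 1) = 4 · 4 · 42 = 672.
Thus |(Z/1720Z)^*| = 672.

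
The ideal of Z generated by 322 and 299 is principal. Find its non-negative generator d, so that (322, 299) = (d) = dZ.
In the PID Z, (a, b) is generated by gcd(a, b). Compute gcd(322, 299) with the extended Euclidean algorithm, tracking rows (r, s, t) with s·322 + t·299 = r:
  row A: (322, 1, 0)   [1·322 + 0·299 = 322]
  row B: (299, 0, 1)   [0·322 + 1·299 = 299]
  322 = 1·299 + 23   → row C = row A − 1·row B = (23, 1, −1)   [check: 1·322 − 1·299 = 23]
  299 = 13·23 + 0   → remainder 0, stop. gcd = 23 (last nonzero row C).
So gcd(322, 299) = 23, with Bézout identity 1·322 − 1·299 = 23. Containment (⊇): the Bézout identity exhibits 23 as an element of (322, 299), giving (23) ⊆ (322, 299). Containment (⊆): since 23 | 322 and 23 | 299 (322 = 23·14, 299 = 23·13), every Z-linear combination of 322 and 299 is divisible by 23, so (322, 299) ⊆ (23). Therefore (322, 299) = (23), d = 23.

Final answer: (322, 299) = (23); d = 23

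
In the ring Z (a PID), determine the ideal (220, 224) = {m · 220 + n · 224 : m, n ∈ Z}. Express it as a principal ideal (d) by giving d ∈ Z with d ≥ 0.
(220, 224) = (4); d = 4

In the PID Z, (a, b) is generated by gcd(a, b). Compute gcd(224, 220) with the extended Euclidean algorithm, tracking rows (r, s, t) with s·224 + t·220 = r:
  row A: (224, 1, 0)   [1·224 + 0·220 = 224]
  row B: (220, 0, 1)   [0·224 + 1·220 = 220]
  224 = 1·220 + 4   → row C = row A − 1·row B = (4, 1, −1)   [check: 1·224 − 1·220 = 4]
  220 = 55·4 + 0   → remainder 0, stop. gcd = 4 (last nonzero row C).
So gcd(220, 224) = 4, with Bézout identity 1·224 − 1·220 = 4. Containment (⊇): the Bézout identity exhibits 4 as an element of (220, 224), giving (4) ⊆ (220, 224). Containment (⊆): since 4 | 220 and 4 | 224 (220 = 4·55, 224 = 4·56), every Z-linear combination of 220 and 224 is divisible by 4, so (220, 224) ⊆ (4). Therefore (220, 224) = (4), d = 4.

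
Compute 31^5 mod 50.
1

Use repeated squaring. Binary(5) = 101. Walk through the bits of the exponent 5 left-to-right: at each bit after the leading one, square the running value, then multiply by 31 if the bit is 1 (always reducing mod 50):
  bit 1 = 1 (leading): start with 31.
  bit 2 = 0: square 31^2 = 961 ≡ 11 (mod 50).
  bit 3 = 1: square 11^2 = 121 ≡ 21; bit is 1, so multiply 21·31 = 651 ≡ 1 (mod 50).
Final value: 31^5 ≡ 1 (mod 50).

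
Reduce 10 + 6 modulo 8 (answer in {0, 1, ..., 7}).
0

Reduce the summands first: 10 ≡ 2 (mod 8), so 10 + 6 ≡ 2 + 6 (mod 8). 2 + 6 = 8; 8 = 1·8 + 0, so (10 + 6) mod 8 = 0.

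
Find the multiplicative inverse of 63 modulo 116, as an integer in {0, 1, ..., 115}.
Apply the extended Euclidean algorithm to (116, 63), tracking rows (r, s, t) with s·116 + t·63 = r. Each division r_prev = q·r_cur + r_new produces the new row as (previous row) − q·(current row):
  row A: (116, 1, 0)   [1·116 + 0·63 = 116]
  row B: (63, 0, 1)   [0·116 + 1·63 = 63]
  116 = 1·63 + 53   → row C = row A − 1·row B = (53, 1, −1)   [check: 1·116 − 1·63 = 53]
  63 = 1·53 + 10   → row D = row B − 1·row C = (10, −1, 2)   [check: −1·116 + 2·63 = 10]
  53 = 5·10 + 3   → row E = row C − 5·row D = (3, 6, −11)   [check: 6·116 − 11·63 = 3]
  10 = 3·3 + 1   → row F = row D − 3·row E = (1, −19, 35)   [check: −19·116 + 35·63 = 1]
  3 = 3·1 + 0   → remainder 0, stop. gcd = 1 (last nonzero row F).
The gcd is 1, so 63 is invertible mod 116. The last nonzero row gives −19·116 + 35·63 = 1, so t = 35. So 63^(−1) ≡ 35 (mod 116). Verify: 63 · 35 = 2205 ≡ 1 (mod 116). ✓

Final answer: 63^(−1) ≡ 35 (mod 116)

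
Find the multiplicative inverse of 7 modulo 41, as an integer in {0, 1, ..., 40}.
Apply the extended Euclidean algorithm to (41, 7), tracking rows (r, s, t) with s·41 + t·7 = r. Each division r_prev = q·r_cur + r_new produces the new row as (previous row) − q·(current row):
  row A: (41, 1, 0)   [1·41 + 0·7 = 41]
  row B: (7, 0, 1)   [0·41 + 1·7 = 7]
  41 = 5·7 + 6   → row C = row A − 5·row B = (6, 1, −5)   [check: 1·41 − 5·7 = 6]
  7 = 1·6 + 1   → row D = row B − 1·row C = (1, −1, 6)   [check: −1·41 + 6·7 = 1]
  6 = 6·1 + 0   → remainder 0, stop. gcd = 1 (last nonzero row D).
The gcd is 1, so 7 is invertible mod 41. The last nonzero row gives −1·41 + 6·7 = 1, so t = 6. So 7^(−1) ≡ 6 (mod 41). Verify: 7 · 6 = 42 ≡ 1 (mod 41). ✓

Final answer: 7^(−1) ≡ 6 (mod 41)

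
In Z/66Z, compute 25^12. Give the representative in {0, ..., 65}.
31

Use repeated squaring. Binary(12) = 1100. Walk through the bits of the exponent 12 left-to-right: at each bit after the leading one, square the running value, then multiply by 25 if the bit is 1 (always reducing mod 66):
  bit 1 = 1 (leading): start with 25.
  bit 2 = 1: square 25^2 = 625 ≡ 31; bit is 1, so multiply 31·25 = 775 ≡ 49 (mod 66).
  bit 3 = 0: square 49^2 = 2401 ≡ 25 (mod 66).
  bit 4 = 0: square 25^2 = 625 ≡ 31 (mod 66).
Final value: 25^12 ≡ 31 (mod 66).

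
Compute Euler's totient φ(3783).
φ is multiplicative, with φ(p^e) = p^e − p^(e−1). Factorise 3783 = 3 · 13 · 97. Then
  φ(3783) = (3 − 1) · (13 − 1) · (97 − 1) = 2 · 12 · 96 = 2304.

Final answer: φ(3783) = 2304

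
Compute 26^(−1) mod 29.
26^(−1) ≡ 19 (mod 29)

Apply the extended Euclidean algorithm to (29, 26), tracking rows (r, s, t) with s·29 + t·26 = r. Each division r_prev = q·r_cur + r_new produces the new row as (previous row) − q·(current row):
  row A: (29, 1, 0)   [1·29 + 0·26 = 29]
  row B: (26, 0, 1)   [0·29 + 1·26 = 26]
  29 = 1·26 + 3   → row C = row A − 1·row B = (3, 1, −1)   [check: 1·29 − 1·26 = 3]
  26 = 8·3 + 2   → row D = row B − 8·row C = (2, −8, 9)   [check: −8·29 + 9·26 = 2]
  3 = 1·2 + 1   → row E = row C − 1·row D = (1, 9, −10)   [check: 9·29 − 10·26 = 1]
  2 = 2·1 + 0   → remainder 0, stop. gcd = 1 (last nonzero row E).
The gcd is 1, so 26 is invertible mod 29. The last nonzero row gives 9·29 − 10·26 = 1, so t = −10. So 26^(−1) ≡ −10 ≡ 19 (mod 29). Verify: 26 · 19 = 494 ≡ 1 (mod 29). ✓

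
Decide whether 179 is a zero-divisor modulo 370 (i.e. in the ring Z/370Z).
NO

gcd(179, 370) = 1, so 179 is a unit in Z/370Z (it has a multiplicative inverse). A unit cannot be a zero-divisor: if 179·b ≡ 0 then multiplying both sides by 179^(−1) gives b ≡ 0. So 179 is not a zero-divisor.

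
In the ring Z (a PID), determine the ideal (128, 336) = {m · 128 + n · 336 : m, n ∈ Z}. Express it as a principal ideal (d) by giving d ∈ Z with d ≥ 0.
(128, 336) = (16); d = 16

In the PID Z, (a, b) is generated by gcd(a, b). Compute gcd(336, 128) with the extended Euclidean algorithm, tracking rows (r, s, t) with s·336 + t·128 = r:
  row A: (336, 1, 0)   [1·336 + 0·128 = 336]
  row B: (128, 0, 1)   [0·336 + 1·128 = 128]
  336 = 2·128 + 80   → row C = row A − 2·row B = (80, 1, −2)   [check: 1·336 − 2·128 = 80]
  128 = 1·80 + 48   → row D = row B − 1·row C = (48, −1, 3)   [check: −1·336 + 3·128 = 48]
  80 = 1·48 + 32   → row E = row C − 1·row D = (32, 2, −5)   [check: 2·336 − 5·128 = 32]
  48 = 1·32 + 16   → row F = row D − 1·row E = (16, −3, 8)   [check: −3·336 + 8·128 = 16]
  32 = 2·16 + 0   → remainder 0, stop. gcd = 16 (last nonzero row F).
So gcd(128, 336) = 16, with Bézout identity −3·336 + 8·128 = 16. Containment (⊇): the Bézout identity exhibits 16 as an element of (128, 336), giving (16) ⊆ (128, 336). Containment (⊆): since 16 | 128 and 16 | 336 (128 = 16·8, 336 = 16·21), every Z-linear combination of 128 and 336 is divisible by 16, so (128, 336) ⊆ (16). Therefore (128, 336) = (16), d = 16.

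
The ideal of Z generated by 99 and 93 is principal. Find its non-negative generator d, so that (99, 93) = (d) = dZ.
In the PID Z, (a, b) is generated by gcd(a, b). Compute gcd(99, 93) with the extended Euclidean algorithm, tracking rows (r, s, t) with s·99 + t·93 = r:
  row A: (99, 1, 0)   [1·99 + 0·93 = 99]
  row B: (93, 0, 1)   [0·99 + 1·93 = 93]
  99 = 1·93 + 6   → row C = row A − 1·row B = (6, 1, −1)   [check: 1·99 − 1·93 = 6]
  93 = 15·6 + 3   → row D = row B − 15·row C = (3, −15, 16)   [check: −15·99 + 16·93 = 3]
  6 = 2·3 + 0   → remainder 0, stop. gcd = 3 (last nonzero row D).
So gcd(99, 93) = 3, with Bézout identity −15·99 + 16·93 = 3. Containment (⊇): the Bézout identity exhibits 3 as an element of (99, 93), giving (3) ⊆ (99, 93). Containment (⊆): since 3 | 99 and 3 | 93 (99 = 3·33, 93 = 3·31), every Z-linear combination of 99 and 93 is divisible by 3, so (99, 93) ⊆ (3). Therefore (99, 93) = (3), d = 3.

Final answer: (99, 93) = (3); d = 3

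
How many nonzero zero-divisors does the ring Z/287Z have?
Z/287Z has 46 nonzero zero-divisors

In Z/287Z each nonzero element is either a unit (gcd with 287 is 1) or a zero-divisor (gcd > 1). The number of units is φ(287): factorise 287 = 7 · 41, so φ(287) = (7 − 1) · (41 − 1) = 6 · 40 = 240. The nonzero elements number 287 − 1 = 286. Hence the nonzero zero-divisors number 286 − 240 = 46.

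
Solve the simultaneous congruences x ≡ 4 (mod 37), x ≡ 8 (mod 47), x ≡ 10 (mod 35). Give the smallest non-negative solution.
The moduli 37, 47, 35 are pairwise coprime, so by the CRT there is a unique solution mod 37·47·35 = 60865.
Solve by successive substitution. Start with x ≡ 4 (mod 37).
  Combine with x ≡ 8 (mod 47): write x = 4 + 37·t and require 4 + 37·t ≡ 8 (mod 47), i.e. 37·t ≡ 8 − 4 ≡ 4 (mod 47). Since 37^(−1) ≡ 14 (mod 47), t ≡ 14·4 ≡ 9 (mod 47). So x ≡ 4 + 37·9 = 337 (mod 1739).
  Combine with x ≡ 10 (mod 35): write x = 337 + 1739·t and require 337 + 1739·t ≡ 10 (mod 35), i.e. 1739·t ≡ 10 − 337 ≡ 23 (mod 35). Since 1739^(−1) ≡ 19 (mod 35) (1739 ≡ 24 (mod 35)), t ≡ 19·23 ≡ 17 (mod 35). So x ≡ 337 + 1739·17 = 29900 (mod 60865).
Unique solution in [0, 60865): x = 29900.

Final answer: x ≡ 29900 (mod 60865); the representative in [0, 60865) is 29900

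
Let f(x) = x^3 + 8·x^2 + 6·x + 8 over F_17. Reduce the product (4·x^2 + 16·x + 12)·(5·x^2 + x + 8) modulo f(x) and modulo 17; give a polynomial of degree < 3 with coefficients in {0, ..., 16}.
a · b ≡ x^2 + 11·x + 7 (mod f(x))

Multiply as integer polynomials: a · b = 20·x^4 + 84·x^3 + 108·x^2 + 140·x + 96. Reducing coefficients mod 17: a · b ≡ 3·x^4 + 16·x^3 + 6·x^2 + 4·x + 11. Now divide by f(x) = x^3 + 8·x^2 + 6·x + 8 in F_17[x], eliminating the leading term at each step:
  leading term 3·x^4: subtract (3·x)·f(x) = 3·x^4 + 7·x^3 + x^2 + 7·x, leaving 9·x^3 + 5·x^2 + 14·x + 11 (coefficients mod 17)
  leading term 9·x^3: subtract (9)·f(x) = 9·x^3 + 4·x^2 + 3·x + 4, leaving x^2 + 11·x + 7 (coefficients mod 17)
The degree is now < 3, so this is the remainder. Hence a · b ≡ x^2 + 11·x + 7 in F_17[x]/(f).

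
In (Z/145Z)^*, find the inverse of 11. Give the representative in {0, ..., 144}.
Apply the extended Euclidean algorithm to (145, 11), tracking rows (r, s, t) with s·145 + t·11 = r. Each division r_prev = q·r_cur + r_new produces the new row as (previous row) − q·(current row):
  row A: (145, 1, 0)   [1·145 + 0·11 = 145]
  row B: (11, 0, 1)   [0·145 + 1·11 = 11]
  145 = 13·11 + 2   → row C = row A − 13·row B = (2, 1, −13)   [check: 1·145 − 13·11 = 2]
  11 = 5·2 + 1   → row D = row B − 5·row C = (1, −5, 66)   [check: −5·145 + 66·11 = 1]
  2 = 2·1 + 0   → remainder 0, stop. gcd = 1 (last nonzero row D).
The gcd is 1, so 11 is invertible mod 145. The last nonzero row gives −5·145 + 66·11 = 1, so t = 66. So 11^(−1) ≡ 66 (mod 145). Verify: 11 · 66 = 726 ≡ 1 (mod 145). ✓

Final answer: 11^(−1) ≡ 66 (mod 145)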